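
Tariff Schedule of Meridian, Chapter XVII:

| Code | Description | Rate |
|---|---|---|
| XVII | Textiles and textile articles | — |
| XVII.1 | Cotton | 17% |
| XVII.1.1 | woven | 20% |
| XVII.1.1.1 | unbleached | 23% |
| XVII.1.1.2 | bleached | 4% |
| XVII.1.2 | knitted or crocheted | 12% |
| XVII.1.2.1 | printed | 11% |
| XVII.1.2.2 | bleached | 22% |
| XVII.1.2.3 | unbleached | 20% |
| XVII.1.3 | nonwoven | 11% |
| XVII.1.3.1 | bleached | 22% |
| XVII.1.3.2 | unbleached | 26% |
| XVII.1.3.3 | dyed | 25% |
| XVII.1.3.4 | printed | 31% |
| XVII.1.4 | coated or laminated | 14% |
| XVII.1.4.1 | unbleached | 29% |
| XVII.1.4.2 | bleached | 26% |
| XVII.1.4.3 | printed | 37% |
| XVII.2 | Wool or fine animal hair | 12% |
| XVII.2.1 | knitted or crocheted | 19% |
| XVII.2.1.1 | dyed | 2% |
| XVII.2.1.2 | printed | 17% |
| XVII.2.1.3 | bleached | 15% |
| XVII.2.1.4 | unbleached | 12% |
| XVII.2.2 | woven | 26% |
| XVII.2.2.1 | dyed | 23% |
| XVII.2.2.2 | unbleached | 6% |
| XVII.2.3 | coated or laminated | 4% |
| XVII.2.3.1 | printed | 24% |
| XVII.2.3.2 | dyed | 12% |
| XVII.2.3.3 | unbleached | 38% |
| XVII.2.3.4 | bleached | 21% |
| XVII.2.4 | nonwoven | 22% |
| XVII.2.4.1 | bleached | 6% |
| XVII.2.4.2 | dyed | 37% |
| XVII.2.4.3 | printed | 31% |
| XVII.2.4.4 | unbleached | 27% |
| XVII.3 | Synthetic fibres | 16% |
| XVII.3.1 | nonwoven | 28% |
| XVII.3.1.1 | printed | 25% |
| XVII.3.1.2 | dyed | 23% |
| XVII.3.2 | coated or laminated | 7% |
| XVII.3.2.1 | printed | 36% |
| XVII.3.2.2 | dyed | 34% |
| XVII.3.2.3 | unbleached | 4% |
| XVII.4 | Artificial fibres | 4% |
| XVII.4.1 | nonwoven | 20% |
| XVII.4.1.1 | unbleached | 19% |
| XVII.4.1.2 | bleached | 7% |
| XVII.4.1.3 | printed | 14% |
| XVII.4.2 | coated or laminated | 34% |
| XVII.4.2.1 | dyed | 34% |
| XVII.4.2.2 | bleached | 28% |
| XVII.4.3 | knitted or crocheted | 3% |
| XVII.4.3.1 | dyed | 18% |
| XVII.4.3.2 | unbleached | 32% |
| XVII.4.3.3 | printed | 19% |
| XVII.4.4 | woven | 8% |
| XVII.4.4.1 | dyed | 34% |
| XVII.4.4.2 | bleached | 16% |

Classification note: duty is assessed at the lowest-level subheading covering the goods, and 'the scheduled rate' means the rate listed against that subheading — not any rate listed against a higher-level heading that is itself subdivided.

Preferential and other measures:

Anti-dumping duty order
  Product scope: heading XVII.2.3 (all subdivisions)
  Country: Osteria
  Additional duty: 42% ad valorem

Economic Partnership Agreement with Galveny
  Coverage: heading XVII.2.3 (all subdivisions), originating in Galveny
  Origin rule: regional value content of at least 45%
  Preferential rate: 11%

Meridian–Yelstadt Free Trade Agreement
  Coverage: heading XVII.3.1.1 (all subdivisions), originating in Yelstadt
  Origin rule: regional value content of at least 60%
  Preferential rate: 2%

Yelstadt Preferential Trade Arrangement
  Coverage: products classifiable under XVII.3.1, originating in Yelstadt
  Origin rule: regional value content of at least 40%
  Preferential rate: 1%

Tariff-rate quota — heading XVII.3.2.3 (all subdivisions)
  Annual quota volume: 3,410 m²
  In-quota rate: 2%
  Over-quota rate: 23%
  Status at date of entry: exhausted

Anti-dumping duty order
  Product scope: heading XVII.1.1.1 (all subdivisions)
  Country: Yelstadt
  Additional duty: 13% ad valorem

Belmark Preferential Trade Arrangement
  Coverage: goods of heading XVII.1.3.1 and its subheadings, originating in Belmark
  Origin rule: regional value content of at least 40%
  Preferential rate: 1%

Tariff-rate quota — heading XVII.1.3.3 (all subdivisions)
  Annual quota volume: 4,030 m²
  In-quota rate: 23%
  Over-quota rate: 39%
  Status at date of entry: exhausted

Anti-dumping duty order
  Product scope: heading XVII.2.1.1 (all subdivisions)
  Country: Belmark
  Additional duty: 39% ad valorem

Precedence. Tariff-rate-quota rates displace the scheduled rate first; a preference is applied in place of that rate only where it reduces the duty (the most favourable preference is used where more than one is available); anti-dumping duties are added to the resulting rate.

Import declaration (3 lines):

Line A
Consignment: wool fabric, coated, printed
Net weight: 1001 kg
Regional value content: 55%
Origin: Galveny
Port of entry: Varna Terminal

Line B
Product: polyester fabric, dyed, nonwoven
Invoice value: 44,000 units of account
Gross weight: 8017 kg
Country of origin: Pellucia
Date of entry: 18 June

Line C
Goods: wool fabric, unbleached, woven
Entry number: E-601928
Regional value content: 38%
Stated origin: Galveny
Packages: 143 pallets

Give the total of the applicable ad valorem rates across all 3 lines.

40%

Line A: wool → XVII.2; coated → XVII.2.3; printed → XVII.2.3.1. Scheduled 24%. Galveny agreement on XVII.2.3: RVC ≥ 45% → 11% available; preferential 11%. → 11%.
Line B: polyester → XVII.3; nonwoven → XVII.3.1; dyed → XVII.3.1.2. Scheduled 23%. No special measure applies. → 23%.
Line C: wool → XVII.2; woven → XVII.2.2; unbleached → XVII.2.2.2. Scheduled 6%. Galveny agreement on XVII.2.3: XVII.2.2.2 not covered. → 6%.
Sum: 11% + 23% + 6% = 40%.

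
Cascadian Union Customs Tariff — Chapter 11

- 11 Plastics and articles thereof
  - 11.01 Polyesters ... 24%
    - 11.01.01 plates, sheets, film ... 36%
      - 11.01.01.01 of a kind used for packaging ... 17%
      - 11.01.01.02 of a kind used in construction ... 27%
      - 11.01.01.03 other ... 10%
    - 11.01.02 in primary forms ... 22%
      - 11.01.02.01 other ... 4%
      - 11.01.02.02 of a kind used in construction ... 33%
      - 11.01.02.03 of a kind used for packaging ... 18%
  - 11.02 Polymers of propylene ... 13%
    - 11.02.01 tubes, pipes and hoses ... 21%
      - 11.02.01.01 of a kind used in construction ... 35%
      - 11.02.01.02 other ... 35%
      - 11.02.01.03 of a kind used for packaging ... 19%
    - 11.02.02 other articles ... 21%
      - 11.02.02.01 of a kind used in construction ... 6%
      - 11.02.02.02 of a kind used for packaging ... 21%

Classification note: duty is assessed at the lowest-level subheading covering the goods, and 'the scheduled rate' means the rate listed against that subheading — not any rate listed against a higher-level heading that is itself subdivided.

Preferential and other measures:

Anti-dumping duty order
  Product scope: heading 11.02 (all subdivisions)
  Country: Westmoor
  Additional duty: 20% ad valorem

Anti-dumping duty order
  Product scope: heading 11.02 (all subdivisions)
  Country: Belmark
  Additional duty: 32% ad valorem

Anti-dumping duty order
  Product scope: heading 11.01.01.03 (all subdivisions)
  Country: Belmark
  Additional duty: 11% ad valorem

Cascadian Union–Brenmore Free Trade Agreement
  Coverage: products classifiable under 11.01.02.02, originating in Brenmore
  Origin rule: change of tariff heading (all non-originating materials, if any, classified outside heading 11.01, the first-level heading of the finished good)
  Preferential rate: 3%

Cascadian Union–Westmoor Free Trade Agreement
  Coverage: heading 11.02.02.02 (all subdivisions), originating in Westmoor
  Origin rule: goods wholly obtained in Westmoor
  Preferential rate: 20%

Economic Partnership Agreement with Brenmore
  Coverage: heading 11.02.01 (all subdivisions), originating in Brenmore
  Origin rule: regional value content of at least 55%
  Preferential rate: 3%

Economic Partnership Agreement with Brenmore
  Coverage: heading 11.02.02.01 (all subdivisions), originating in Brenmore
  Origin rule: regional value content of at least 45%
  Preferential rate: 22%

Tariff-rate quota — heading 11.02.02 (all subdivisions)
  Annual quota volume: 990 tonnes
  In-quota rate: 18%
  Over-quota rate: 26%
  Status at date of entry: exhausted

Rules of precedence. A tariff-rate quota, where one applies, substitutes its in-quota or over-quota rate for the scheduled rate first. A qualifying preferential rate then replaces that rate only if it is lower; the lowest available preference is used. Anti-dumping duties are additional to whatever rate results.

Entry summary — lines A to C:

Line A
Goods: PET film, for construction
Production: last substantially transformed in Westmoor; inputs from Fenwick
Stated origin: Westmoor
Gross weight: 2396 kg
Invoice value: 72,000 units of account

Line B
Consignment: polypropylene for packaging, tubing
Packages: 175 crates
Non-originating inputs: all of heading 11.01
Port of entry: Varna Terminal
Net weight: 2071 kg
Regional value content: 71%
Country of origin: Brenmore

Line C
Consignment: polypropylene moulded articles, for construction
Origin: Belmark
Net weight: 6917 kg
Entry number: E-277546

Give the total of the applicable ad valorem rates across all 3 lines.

88%

Line A: PET → 11.01; film → 11.01.01; for construction → 11.01.01.02. Scheduled 27%. Westmoor agreement on 11.02.02.02: 11.01.01.02 not covered. → 27%.
Line B: polypropylene → 11.02; tubing → 11.02.01; for packaging → 11.02.01.03. Scheduled 19%. Brenmore agreement on 11.01.02.02: 11.02.01.03 not covered; Brenmore agreement on 11.02.01: RVC ≥ 55% → 3% available; Brenmore agreement on 11.02.02.01: 11.02.01.03 not covered; preferential 3%. → 3%.
Line C: polypropylene → 11.02; moulded articles → 11.02.02; for construction → 11.02.02.01. Scheduled 6%. quota on 11.02.02 exhausted → over-quota 26%; anti-dumping (Belmark, 11.02): +32%; total 26% + 32% = 58%. → 58%.
Sum: 27% + 3% + 58% = 88%.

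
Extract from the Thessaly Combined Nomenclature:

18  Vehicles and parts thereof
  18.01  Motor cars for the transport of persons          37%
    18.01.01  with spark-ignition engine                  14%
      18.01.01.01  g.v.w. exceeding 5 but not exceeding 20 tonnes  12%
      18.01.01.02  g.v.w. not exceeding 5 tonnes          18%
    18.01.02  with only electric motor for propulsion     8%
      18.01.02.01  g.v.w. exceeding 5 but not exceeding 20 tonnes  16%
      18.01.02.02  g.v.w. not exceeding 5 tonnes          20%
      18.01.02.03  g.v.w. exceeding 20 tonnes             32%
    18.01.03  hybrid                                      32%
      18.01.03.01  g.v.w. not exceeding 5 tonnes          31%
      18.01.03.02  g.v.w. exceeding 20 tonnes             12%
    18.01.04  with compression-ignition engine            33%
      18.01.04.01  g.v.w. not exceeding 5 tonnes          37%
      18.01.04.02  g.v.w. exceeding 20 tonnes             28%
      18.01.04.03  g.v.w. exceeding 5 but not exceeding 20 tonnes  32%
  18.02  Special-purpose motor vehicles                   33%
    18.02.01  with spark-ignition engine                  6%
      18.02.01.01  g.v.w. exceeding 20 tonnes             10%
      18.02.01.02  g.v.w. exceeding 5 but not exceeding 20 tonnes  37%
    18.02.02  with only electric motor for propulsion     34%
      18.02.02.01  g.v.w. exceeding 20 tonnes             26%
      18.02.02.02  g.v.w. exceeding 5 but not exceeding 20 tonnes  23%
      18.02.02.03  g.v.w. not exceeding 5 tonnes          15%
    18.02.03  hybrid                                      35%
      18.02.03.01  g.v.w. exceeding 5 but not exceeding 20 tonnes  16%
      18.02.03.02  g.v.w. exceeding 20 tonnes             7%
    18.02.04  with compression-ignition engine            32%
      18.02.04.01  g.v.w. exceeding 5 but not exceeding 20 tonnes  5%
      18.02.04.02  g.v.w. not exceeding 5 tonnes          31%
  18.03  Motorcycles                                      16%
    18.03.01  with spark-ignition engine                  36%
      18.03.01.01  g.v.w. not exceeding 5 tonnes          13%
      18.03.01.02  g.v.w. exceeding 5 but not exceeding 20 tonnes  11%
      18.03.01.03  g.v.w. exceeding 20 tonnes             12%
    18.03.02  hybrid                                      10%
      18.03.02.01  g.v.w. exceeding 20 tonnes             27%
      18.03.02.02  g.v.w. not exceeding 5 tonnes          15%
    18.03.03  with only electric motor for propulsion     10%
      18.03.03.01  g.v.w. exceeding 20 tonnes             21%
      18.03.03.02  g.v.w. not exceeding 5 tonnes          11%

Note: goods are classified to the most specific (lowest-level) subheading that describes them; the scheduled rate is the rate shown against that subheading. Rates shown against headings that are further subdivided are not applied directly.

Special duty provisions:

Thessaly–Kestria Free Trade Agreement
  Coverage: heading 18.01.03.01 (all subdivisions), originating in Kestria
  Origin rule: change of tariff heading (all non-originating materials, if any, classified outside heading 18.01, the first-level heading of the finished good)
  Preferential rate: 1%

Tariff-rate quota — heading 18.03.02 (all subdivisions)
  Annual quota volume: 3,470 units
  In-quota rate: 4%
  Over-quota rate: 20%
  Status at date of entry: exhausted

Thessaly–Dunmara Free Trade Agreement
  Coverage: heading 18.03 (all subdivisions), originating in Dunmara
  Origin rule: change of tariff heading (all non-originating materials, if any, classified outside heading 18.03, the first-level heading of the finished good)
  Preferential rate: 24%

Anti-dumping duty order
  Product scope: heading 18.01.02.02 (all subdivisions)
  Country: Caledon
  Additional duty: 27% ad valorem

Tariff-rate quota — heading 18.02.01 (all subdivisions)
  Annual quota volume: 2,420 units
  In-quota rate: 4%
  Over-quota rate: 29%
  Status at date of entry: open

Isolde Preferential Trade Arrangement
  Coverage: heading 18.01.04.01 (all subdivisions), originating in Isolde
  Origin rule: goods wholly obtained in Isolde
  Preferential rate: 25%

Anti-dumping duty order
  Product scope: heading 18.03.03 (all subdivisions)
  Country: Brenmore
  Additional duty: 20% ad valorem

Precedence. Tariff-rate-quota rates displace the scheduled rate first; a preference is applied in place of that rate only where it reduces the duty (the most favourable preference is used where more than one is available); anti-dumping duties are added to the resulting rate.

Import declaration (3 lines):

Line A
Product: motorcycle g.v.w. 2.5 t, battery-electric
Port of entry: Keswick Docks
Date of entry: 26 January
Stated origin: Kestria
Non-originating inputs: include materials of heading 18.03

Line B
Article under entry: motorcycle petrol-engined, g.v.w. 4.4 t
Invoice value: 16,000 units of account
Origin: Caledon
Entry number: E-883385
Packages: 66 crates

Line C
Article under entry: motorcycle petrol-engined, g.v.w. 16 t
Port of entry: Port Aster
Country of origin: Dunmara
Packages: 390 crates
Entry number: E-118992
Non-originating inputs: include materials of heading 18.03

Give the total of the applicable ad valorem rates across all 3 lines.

35%

Line A: motorcycle → 18.03; battery-electric → 18.03.03; g.v.w. 2.5 t → 18.03.03.02. Scheduled 11%. Kestria agreement on 18.01.03.01: 18.03.03.02 not covered. → 11%.
Line B: motorcycle → 18.03; petrol-engined → 18.03.01; g.v.w. 4.4 t → 18.03.01.01. Scheduled 13%. No special measure applies. → 13%.
Line C: motorcycle → 18.03; petrol-engined → 18.03.01; g.v.w. 16 t → 18.03.01.02. Scheduled 11%. Dunmara agreement on 18.03: CTH not met. → 11%.
Sum: 11% + 13% + 11% = 35%.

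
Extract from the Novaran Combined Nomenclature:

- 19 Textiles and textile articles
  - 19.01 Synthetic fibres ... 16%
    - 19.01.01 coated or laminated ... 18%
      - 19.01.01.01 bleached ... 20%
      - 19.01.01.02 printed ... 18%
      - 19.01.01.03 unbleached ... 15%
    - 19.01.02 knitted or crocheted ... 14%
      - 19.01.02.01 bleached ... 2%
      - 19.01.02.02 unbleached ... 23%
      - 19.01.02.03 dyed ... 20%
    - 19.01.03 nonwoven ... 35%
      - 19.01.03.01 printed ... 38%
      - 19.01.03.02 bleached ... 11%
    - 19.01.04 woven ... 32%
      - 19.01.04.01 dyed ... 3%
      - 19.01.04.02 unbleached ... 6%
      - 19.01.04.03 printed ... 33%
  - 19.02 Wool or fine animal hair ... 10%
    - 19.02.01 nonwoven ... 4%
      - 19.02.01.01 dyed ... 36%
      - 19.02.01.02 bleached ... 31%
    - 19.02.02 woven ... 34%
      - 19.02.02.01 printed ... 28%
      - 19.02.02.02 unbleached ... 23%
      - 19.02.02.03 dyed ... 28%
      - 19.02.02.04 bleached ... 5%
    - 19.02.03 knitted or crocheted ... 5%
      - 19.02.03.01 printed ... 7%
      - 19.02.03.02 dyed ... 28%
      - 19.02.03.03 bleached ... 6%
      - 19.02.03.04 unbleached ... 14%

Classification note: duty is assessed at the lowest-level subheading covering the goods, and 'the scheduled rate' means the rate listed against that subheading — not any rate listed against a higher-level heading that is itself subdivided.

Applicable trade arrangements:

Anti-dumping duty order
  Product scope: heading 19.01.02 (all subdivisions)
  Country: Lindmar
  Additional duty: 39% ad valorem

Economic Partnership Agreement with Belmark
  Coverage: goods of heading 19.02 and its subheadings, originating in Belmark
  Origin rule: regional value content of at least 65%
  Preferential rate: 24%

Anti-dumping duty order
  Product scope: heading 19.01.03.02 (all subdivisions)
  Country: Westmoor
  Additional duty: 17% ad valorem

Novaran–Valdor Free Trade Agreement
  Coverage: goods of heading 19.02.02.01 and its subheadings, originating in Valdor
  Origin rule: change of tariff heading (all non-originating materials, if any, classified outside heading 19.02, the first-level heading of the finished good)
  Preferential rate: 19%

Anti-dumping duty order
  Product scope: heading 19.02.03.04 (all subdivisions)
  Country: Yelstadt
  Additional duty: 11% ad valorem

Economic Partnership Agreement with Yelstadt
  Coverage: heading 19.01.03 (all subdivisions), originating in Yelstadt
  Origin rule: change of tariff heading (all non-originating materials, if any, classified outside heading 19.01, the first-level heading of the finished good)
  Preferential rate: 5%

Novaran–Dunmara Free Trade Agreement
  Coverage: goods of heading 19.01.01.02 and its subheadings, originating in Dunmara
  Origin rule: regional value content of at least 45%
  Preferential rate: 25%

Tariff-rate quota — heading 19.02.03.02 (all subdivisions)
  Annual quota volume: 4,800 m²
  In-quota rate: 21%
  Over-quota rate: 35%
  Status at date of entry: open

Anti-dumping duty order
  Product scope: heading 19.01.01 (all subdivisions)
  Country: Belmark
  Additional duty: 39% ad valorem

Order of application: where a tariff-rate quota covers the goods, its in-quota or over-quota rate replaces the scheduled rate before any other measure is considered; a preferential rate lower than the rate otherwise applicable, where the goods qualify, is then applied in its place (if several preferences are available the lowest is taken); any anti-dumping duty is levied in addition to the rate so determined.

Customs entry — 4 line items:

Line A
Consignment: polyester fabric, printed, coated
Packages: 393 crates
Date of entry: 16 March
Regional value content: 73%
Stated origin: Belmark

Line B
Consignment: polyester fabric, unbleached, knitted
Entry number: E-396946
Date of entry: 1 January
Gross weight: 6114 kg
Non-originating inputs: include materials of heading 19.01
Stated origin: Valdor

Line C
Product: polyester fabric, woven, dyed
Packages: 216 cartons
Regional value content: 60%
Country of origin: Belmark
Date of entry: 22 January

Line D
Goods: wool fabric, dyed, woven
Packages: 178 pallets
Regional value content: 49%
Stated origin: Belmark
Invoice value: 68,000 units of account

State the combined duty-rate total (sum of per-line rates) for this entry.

Line A: polyester → 19.01; coated → 19.01.01; printed → 19.01.01.02. Scheduled 18%. Belmark agreement on 19.02: 19.01.01.02 not covered; anti-dumping (Belmark, 19.01.01): +39%; total 18% + 39% = 57%. → 57%.
Line B: polyester → 19.01; knitted → 19.01.02; unbleached → 19.01.02.02. Scheduled 23%. Valdor agreement on 19.02.02.01: 19.01.02.02 not covered. → 23%.
Line C: polyester → 19.01; woven → 19.01.04; dyed → 19.01.04.01. Scheduled 3%. Belmark agreement on 19.02: 19.01.04.01 not covered. → 3%.
Line D: wool → 19.02; woven → 19.02.02; dyed → 19.02.02.03. Scheduled 28%. Belmark agreement on 19.02: RVC < 65%. → 28%.
Sum: 57% + 23% + 3% + 28% = 111%.

111%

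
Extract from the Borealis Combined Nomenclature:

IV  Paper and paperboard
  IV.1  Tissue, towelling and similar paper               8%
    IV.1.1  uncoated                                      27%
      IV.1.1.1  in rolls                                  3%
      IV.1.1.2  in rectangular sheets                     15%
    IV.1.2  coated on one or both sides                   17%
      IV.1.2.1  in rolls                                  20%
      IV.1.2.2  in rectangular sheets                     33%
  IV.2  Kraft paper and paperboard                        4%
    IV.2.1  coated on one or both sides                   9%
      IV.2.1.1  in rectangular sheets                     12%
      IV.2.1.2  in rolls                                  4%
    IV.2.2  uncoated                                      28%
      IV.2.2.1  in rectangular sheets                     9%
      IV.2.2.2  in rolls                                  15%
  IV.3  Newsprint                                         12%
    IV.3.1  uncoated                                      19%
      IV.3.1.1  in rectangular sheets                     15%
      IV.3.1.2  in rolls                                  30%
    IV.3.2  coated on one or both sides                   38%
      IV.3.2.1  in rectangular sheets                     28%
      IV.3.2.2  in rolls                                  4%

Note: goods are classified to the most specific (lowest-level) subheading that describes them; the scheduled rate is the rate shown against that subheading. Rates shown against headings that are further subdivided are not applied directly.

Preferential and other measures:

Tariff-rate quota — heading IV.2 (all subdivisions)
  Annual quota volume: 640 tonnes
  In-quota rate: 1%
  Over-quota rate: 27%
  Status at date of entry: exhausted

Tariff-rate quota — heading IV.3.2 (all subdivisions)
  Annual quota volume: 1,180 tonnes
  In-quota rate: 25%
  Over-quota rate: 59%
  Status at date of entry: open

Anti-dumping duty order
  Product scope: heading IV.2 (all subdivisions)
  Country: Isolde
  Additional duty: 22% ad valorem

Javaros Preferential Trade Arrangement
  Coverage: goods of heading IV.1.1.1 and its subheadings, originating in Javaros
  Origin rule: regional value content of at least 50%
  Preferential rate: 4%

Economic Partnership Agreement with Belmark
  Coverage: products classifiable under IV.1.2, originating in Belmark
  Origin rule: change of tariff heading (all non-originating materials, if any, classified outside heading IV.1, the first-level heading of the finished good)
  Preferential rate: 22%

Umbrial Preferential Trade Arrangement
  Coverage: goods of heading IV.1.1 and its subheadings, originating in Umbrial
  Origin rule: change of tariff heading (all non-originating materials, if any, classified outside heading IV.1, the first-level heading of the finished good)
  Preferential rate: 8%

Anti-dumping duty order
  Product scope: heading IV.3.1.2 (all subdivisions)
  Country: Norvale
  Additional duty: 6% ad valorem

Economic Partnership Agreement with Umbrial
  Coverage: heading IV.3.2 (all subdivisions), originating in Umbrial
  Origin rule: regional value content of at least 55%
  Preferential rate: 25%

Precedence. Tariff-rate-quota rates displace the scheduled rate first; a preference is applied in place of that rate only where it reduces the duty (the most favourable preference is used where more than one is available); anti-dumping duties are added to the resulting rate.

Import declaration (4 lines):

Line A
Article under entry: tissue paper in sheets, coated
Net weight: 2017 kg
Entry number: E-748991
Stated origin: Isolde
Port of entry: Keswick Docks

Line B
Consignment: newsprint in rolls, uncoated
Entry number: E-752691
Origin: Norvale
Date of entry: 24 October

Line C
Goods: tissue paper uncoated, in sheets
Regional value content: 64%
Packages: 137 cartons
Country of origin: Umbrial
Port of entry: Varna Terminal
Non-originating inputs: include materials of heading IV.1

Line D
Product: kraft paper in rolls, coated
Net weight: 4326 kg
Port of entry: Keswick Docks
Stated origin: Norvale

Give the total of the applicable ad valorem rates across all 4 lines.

Line A: tissue paper → IV.1; coated → IV.1.2; in sheets → IV.1.2.2. Scheduled 33%. No special measure applies. → 33%.
Line B: newsprint → IV.3; uncoated → IV.3.1; in rolls → IV.3.1.2. Scheduled 30%. anti-dumping (Norvale, IV.3.1.2): +6%; total 30% + 6% = 36%. → 36%.
Line C: tissue paper → IV.1; uncoated → IV.1.1; in sheets → IV.1.1.2. Scheduled 15%. Umbrial agreement on IV.1.1: CTH not met; Umbrial agreement on IV.3.2: IV.1.1.2 not covered. → 15%.
Line D: kraft paper → IV.2; coated → IV.2.1; in rolls → IV.2.1.2. Scheduled 4%. quota on IV.2 exhausted → over-quota 27%. → 27%.
Sum: 33% + 36% + 15% + 27% = 111%.

111%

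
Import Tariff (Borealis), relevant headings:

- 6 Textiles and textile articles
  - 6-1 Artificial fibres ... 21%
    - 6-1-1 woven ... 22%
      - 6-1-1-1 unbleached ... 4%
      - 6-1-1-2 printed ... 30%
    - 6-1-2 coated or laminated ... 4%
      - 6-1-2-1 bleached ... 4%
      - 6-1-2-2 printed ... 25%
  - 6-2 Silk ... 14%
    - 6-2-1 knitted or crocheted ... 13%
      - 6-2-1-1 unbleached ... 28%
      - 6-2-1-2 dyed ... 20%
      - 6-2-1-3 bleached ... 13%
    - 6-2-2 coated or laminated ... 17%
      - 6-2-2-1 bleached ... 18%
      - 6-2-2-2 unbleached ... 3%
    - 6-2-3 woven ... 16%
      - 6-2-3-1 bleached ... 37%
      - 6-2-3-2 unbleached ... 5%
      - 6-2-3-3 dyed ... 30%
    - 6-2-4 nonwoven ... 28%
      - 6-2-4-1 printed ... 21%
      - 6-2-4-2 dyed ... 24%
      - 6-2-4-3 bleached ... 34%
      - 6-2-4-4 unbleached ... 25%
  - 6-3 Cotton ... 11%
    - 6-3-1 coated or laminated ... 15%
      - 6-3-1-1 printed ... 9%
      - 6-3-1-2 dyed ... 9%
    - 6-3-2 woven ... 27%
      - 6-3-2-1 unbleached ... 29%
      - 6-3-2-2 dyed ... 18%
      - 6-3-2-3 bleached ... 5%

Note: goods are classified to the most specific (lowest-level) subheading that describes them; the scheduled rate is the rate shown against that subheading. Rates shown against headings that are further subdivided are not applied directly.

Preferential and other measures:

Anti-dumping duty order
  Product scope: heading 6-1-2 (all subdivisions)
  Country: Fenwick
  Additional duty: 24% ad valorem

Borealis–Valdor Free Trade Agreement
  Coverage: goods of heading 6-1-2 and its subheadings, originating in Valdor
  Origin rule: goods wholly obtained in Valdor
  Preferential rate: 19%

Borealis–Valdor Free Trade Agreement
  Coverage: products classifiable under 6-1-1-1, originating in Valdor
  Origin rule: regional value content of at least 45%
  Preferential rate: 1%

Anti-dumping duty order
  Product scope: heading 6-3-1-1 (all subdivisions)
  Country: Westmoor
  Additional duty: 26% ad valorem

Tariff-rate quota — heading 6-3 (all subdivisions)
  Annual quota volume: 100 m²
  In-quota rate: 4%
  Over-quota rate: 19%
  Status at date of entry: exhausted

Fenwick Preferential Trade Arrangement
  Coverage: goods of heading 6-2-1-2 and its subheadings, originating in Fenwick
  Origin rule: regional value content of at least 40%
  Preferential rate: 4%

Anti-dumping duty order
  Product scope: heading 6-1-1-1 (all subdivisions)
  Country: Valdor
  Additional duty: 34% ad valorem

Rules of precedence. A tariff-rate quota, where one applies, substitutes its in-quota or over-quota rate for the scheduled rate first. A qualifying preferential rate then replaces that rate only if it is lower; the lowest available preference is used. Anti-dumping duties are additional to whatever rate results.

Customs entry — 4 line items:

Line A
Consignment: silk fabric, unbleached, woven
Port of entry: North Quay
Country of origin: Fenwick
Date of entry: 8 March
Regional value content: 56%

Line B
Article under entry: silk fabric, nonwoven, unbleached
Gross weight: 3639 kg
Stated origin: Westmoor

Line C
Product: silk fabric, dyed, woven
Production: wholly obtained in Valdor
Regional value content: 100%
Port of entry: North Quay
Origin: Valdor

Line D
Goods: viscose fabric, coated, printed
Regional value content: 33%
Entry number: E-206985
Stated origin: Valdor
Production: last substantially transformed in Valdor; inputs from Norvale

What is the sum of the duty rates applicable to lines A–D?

85%

Line A: silk → 6-2; woven → 6-2-3; unbleached → 6-2-3-2. Scheduled 5%. Fenwick agreement on 6-2-1-2: 6-2-3-2 not covered. → 5%.
Line B: silk → 6-2; nonwoven → 6-2-4; unbleached → 6-2-4-4. Scheduled 25%. No special measure applies. → 25%.
Line C: silk → 6-2; woven → 6-2-3; dyed → 6-2-3-3. Scheduled 30%. Valdor agreement on 6-1-2: 6-2-3-3 not covered; Valdor agreement on 6-1-1-1: 6-2-3-3 not covered. → 30%.
Line D: viscose → 6-1; coated → 6-1-2; printed → 6-1-2-2. Scheduled 25%. Valdor agreement on 6-1-2: not wholly obtained; Valdor agreement on 6-1-1-1: 6-1-2-2 not covered. → 25%.
Sum: 5% + 25% + 30% + 25% = 85%.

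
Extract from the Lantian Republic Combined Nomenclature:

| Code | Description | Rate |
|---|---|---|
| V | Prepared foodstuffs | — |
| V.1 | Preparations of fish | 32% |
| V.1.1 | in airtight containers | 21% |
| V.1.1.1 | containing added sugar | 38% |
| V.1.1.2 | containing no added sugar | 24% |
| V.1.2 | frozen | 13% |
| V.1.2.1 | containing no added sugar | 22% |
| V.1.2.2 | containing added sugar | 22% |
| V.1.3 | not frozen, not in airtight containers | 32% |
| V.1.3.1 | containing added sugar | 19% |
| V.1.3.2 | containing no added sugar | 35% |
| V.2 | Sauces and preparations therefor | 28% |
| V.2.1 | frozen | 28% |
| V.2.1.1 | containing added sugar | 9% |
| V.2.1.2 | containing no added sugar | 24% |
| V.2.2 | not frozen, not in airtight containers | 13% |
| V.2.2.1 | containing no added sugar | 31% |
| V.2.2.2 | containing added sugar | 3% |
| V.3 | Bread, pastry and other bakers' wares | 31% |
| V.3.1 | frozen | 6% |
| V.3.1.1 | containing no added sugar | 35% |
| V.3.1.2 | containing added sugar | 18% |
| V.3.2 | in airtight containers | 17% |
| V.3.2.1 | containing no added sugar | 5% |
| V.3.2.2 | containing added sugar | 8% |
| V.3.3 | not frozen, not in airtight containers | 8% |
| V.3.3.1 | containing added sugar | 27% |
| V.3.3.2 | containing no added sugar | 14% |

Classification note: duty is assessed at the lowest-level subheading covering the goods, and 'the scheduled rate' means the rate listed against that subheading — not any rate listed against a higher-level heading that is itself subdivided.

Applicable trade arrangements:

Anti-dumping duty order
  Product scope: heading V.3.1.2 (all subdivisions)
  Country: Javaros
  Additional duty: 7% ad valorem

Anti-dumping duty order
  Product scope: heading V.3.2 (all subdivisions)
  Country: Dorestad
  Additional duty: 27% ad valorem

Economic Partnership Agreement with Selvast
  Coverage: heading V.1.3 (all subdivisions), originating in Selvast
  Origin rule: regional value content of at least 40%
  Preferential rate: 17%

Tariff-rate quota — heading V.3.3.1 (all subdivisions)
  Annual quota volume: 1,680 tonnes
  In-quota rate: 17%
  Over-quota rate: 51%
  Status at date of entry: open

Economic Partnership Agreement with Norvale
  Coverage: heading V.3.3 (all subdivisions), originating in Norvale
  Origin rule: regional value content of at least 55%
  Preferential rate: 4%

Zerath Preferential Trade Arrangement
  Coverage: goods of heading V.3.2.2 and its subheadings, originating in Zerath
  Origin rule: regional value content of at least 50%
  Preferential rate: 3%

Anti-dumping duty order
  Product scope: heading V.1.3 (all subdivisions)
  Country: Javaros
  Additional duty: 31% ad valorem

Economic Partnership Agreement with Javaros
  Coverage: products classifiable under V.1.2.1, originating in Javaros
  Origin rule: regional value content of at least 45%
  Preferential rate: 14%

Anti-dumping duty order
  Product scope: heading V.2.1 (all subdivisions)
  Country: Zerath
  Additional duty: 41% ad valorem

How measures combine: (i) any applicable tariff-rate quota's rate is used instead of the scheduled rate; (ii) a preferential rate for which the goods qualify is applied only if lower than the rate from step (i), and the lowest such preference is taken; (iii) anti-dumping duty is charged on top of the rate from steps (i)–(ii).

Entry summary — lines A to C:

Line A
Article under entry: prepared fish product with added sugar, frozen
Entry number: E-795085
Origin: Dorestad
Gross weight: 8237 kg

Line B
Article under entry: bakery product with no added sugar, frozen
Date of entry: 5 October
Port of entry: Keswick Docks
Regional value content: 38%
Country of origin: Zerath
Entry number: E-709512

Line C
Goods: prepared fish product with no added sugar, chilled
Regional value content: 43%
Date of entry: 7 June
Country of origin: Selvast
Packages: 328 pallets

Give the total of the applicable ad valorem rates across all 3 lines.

74%

Line A: prepared fish product → V.1; frozen → V.1.2; with added sugar → V.1.2.2. Scheduled 22%. No special measure applies. → 22%.
Line B: bakery product → V.3; frozen → V.3.1; with no added sugar → V.3.1.1. Scheduled 35%. Zerath agreement on V.3.2.2: V.3.1.1 not covered. → 35%.
Line C: prepared fish product → V.1; chilled → V.1.3; with no added sugar → V.1.3.2. Scheduled 35%. Selvast agreement on V.1.3: RVC ≥ 40% → 17% available; preferential 17%. → 17%.
Sum: 22% + 35% + 17% = 74%.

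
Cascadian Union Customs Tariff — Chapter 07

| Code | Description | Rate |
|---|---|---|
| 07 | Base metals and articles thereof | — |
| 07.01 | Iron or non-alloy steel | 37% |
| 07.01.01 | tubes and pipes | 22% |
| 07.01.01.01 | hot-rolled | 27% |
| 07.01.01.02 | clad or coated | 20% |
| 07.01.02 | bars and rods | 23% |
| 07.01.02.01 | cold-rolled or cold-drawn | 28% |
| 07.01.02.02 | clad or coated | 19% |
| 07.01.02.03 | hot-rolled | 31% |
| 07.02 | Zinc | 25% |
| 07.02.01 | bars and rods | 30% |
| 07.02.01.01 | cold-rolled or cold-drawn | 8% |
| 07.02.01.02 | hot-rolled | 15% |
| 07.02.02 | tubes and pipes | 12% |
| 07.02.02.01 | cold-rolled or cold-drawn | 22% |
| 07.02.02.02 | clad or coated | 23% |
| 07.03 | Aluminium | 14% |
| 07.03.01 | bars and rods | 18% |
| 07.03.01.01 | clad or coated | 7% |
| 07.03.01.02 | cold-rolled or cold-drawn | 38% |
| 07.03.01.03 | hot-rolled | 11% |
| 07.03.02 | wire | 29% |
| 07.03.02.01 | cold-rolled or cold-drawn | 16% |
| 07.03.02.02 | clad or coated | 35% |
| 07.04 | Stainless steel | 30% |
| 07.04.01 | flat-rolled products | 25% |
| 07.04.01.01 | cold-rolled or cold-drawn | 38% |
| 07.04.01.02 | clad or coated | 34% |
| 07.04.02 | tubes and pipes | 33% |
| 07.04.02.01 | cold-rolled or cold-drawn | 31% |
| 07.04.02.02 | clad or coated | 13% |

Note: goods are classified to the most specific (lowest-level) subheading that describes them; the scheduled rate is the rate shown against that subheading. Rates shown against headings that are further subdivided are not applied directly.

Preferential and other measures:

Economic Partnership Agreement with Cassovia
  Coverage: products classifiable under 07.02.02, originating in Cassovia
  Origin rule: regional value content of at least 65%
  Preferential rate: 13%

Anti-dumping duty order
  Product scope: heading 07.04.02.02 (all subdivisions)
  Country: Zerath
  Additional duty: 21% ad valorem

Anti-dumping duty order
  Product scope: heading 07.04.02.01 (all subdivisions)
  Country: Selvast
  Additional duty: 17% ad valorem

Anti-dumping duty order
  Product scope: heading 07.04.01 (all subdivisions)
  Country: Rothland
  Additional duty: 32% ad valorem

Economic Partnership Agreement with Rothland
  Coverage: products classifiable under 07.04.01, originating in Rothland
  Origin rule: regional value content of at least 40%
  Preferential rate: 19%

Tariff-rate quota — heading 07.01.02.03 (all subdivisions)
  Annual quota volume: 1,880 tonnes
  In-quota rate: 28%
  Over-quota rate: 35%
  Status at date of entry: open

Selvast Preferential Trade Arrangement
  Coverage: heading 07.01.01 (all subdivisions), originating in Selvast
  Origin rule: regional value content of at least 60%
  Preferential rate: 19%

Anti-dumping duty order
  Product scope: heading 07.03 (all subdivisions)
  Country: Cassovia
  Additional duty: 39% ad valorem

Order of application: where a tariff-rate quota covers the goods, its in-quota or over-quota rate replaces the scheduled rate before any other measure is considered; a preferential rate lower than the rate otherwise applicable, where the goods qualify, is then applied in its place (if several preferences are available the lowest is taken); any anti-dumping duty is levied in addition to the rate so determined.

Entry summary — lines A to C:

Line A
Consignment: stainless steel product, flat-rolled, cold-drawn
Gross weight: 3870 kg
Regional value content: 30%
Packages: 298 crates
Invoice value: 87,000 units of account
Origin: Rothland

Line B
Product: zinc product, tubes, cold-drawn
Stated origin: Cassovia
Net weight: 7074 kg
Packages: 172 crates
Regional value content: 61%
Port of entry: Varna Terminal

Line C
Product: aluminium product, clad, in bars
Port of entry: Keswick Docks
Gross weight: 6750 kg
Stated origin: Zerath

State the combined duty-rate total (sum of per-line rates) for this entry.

Line A: stainless steel → 07.04; flat-rolled → 07.04.01; cold-drawn → 07.04.01.01. Scheduled 38%. Rothland agreement on 07.04.01: RVC < 40%; anti-dumping (Rothland, 07.04.01): +32%; total 38% + 32% = 70%. → 70%.
Line B: zinc → 07.02; tubes → 07.02.02; cold-drawn → 07.02.02.01. Scheduled 22%. Cassovia agreement on 07.02.02: RVC < 65%. → 22%.
Line C: aluminium → 07.03; in bars → 07.03.01; clad → 07.03.01.01. Scheduled 7%. No special measure applies. → 7%.
Sum: 70% + 22% + 7% = 99%.

99%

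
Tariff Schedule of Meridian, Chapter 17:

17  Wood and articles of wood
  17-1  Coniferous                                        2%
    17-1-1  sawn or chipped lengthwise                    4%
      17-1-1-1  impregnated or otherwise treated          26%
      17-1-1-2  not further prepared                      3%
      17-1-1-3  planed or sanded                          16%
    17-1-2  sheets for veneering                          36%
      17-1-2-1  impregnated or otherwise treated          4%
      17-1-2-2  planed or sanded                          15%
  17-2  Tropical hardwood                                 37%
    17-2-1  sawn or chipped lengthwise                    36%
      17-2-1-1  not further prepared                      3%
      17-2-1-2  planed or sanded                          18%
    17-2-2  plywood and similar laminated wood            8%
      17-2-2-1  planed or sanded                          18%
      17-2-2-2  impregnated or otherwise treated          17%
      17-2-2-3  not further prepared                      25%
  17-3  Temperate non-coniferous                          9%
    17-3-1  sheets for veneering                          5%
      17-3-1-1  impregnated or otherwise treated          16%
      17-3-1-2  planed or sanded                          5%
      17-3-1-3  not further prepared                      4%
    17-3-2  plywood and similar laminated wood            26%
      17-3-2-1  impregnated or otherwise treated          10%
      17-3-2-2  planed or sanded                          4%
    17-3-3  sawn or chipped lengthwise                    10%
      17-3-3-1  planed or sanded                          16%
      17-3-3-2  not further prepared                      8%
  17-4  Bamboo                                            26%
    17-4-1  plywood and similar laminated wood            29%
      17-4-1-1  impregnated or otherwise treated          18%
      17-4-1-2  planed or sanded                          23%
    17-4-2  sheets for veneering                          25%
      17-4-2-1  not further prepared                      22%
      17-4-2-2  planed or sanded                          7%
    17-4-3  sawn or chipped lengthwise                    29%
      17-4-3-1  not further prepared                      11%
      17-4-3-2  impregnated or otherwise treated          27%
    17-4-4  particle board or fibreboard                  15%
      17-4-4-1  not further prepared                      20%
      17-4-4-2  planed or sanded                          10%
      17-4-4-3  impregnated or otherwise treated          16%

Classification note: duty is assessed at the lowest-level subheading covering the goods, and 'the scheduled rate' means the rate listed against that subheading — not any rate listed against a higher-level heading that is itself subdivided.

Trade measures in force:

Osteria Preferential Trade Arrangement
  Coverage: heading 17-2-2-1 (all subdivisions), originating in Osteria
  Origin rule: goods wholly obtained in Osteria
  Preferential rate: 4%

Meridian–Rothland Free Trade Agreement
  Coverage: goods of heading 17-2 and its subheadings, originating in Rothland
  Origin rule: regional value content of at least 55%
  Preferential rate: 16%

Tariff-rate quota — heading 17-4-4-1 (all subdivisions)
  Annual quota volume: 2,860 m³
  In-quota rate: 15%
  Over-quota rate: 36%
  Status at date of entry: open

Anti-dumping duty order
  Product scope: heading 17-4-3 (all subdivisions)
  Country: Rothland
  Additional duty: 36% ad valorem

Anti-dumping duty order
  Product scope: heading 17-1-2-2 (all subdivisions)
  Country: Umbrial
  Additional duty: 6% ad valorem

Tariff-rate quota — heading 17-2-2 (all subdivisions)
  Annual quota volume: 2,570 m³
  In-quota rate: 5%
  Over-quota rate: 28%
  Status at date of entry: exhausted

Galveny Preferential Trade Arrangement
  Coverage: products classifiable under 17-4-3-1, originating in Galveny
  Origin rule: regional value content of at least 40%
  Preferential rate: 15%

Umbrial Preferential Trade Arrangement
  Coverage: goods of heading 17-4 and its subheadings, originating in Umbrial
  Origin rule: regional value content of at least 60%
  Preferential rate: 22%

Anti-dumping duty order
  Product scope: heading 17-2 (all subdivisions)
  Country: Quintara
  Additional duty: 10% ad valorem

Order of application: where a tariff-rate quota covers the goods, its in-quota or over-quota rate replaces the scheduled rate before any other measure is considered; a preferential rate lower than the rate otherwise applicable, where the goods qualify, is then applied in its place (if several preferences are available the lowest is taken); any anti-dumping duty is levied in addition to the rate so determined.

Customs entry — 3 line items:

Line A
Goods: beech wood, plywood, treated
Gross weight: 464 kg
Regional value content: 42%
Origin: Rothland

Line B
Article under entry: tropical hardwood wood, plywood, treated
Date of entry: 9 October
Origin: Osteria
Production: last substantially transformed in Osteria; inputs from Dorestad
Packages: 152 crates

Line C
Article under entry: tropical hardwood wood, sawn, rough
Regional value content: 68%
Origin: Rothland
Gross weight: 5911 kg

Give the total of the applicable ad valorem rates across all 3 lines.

Line A: beech → 17-3; plywood → 17-3-2; treated → 17-3-2-1. Scheduled 10%. Rothland agreement on 17-2: 17-3-2-1 not covered. → 10%.
Line B: tropical hardwood → 17-2; plywood → 17-2-2; treated → 17-2-2-2. Scheduled 17%. quota on 17-2-2 exhausted → over-quota 28%; Osteria agreement on 17-2-2-1: 17-2-2-2 not covered. → 28%.
Line C: tropical hardwood → 17-2; sawn → 17-2-1; rough → 17-2-1-1. Scheduled 3%. Rothland agreement on 17-2: RVC ≥ 55% → 16% available; preference 16% not lower than 3% → no reduction. → 3%.
Sum: 10% + 28% + 3% = 41%.

41%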